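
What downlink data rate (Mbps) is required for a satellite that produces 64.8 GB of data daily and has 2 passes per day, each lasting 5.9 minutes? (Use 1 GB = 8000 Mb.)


total contact time = 2 * 5.9 * 60 = 708.0000 s
data = 64.8 GB = 518400.0000 Mb
rate = 518400.0000 / 708.0000 = 732.2034 Mbps

732.2034 Mbps


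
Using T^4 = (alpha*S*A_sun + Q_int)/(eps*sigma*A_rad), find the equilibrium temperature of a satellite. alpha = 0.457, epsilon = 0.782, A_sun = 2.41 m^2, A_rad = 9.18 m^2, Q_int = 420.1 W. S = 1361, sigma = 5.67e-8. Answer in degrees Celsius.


Numerator = alpha*S*A_sun + Q_int = 0.457*1361*2.41 + 420.1 = 1919.0646 W
Denominator = eps*sigma*A_rad = 0.782*5.67e-8*9.18 = 4.0703569e-07 W/K^4
T^4 = 4.7147329e+09 K^4
T = 262.0380 K = -11.1120 C

-11.1120 degrees Celsius


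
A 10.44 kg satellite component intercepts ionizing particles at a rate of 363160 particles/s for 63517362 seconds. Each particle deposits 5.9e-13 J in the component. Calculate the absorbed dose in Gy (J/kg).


Total energy deposited = rate * time * E_per
  = 363160 * 63517362 * 5.9e-13 = 13.6095 J
Dose = E_total / mass = 13.6095 / 10.44
Dose = 1.3036 Gy

1.3036 Gy


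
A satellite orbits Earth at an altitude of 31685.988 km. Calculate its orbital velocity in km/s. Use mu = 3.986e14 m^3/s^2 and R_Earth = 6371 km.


r = R_E + alt = 6371.0 + 31685.988 = 38056.9880 km = 3.8056988e+07 m
v = sqrt(mu/r) = sqrt(3.986e14 / 3.8056988e+07) = 3236.3199 m/s = 3.2363 km/s

3.2363 km/s


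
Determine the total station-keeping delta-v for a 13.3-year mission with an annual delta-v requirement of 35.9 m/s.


dV = rate * years = 35.9 * 13.3
dV = 477.4700 m/s

477.4700 m/s


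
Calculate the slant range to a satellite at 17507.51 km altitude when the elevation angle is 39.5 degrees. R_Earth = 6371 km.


h = 17507.51 km, el = 39.5 deg
d = -R_E*sin(el) + sqrt((R_E*sin(el))^2 + 2*R_E*h + h^2)
d = -6371.0000*sin(0.6894051) + sqrt((6371.0000*0.6360782)^2 + 2*6371.0000*17507.51 + 17507.51^2)
d = 19314.5306 km

19314.5306 km


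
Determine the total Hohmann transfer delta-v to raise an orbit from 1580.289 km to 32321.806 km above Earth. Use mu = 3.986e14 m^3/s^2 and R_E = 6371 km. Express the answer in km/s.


r1 = 7951.2890 km = 7.951289e+06 m
r2 = 38692.8060 km = 3.8692806e+07 m
dv1 = sqrt(mu/r1)*(sqrt(2*r2/(r1+r2)) - 1) = 2039.4522 m/s
dv2 = sqrt(mu/r2)*(1 - sqrt(2*r1/(r1+r2))) = 1335.5358 m/s
total dv = |dv1| + |dv2| = 2039.4522 + 1335.5358 = 3374.9879 m/s = 3.3750 km/s

3.3750 km/s


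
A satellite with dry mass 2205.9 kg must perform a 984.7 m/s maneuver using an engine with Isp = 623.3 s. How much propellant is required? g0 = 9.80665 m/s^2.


ve = Isp * g0 = 623.3 * 9.80665 = 6112.484945 m/s
mass ratio = exp(dv/ve) = exp(984.7/6112.484945) = 1.17479834
m_prop = m_dry * (mr - 1) = 2205.9 * (1.17479834 - 1)
m_prop = 385.5877 kg

385.5877 kg


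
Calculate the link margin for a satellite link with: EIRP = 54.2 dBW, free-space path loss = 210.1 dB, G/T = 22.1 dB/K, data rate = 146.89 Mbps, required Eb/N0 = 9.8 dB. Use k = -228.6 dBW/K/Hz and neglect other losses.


C/N0 = EIRP - FSPL + G/T - k = 54.2 - 210.1 + 22.1 - (-228.6)
C/N0 = 94.8000 dB-Hz
R_b = 146.89 Mbps = 1.4689e+08 bps -> 10*log10(R_b) = 81.6699 dB-Hz
Eb/N0 = C/N0 - 10*log10(R_b) = 94.8000 - 81.6699 = 13.1301 dB
Margin = Eb/N0 - Eb/N0_req = 13.1301 - 9.8 = 3.3301 dB (link closes)

3.3301 dB


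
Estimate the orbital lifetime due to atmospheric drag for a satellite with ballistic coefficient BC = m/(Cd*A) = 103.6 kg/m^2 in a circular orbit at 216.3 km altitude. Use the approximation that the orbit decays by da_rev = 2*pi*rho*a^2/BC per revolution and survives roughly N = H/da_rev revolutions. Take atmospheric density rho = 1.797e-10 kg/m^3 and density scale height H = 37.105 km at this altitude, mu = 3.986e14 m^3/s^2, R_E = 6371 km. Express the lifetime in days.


a = R_E + alt = 6587.3000 km = 6.5873e+06 m
da_rev = 2*pi*rho*a^2/BC = 2*pi*1.797e-10*(6.5873e+06)^2/103.6 = 472.914985 m per revolution
N = H/da_rev = 37105.0000 m / 472.914985 m = 78.4602 revolutions
P = 2*pi*sqrt(a^3/mu) = 5320.7443 s
lifetime = N*P = 78.4602 * 5320.7443 = 417466.6104 s = 4.8318 days

4.8318 days


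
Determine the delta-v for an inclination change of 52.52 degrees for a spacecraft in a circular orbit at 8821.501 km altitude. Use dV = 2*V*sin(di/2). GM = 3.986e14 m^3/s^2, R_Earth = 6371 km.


r = 15192.5010 km = 1.5192501e+07 m
V = sqrt(mu/r) = 5122.1703 m/s
di = 52.52 deg = 0.9166469 rad
dV = 2*V*sin(di/2) = 2*5122.1703*sin(0.4583235)
dV = 4532.5595 m/s = 4.5326 km/s

4.5326 km/s


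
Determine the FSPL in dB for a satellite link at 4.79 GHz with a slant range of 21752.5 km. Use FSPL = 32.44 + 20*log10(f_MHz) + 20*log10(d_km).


f = 4.79 GHz = 4790.0000 MHz
d = 21752.5 km
FSPL = 32.44 + 20*log10(4790.0000) + 20*log10(21752.5)
FSPL = 32.44 + 73.6067 + 86.7502
FSPL = 192.7969 dB

192.7969 dB


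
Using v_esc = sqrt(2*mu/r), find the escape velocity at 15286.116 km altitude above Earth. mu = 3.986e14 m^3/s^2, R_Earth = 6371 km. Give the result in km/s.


r = 6371.0 + 15286.116 = 21657.1160 km = 2.1657116e+07 m
v_esc = sqrt(2*mu/r) = sqrt(2*3.986e14 / 2.1657116e+07)
v_esc = 6067.1305 m/s = 6.0671 km/s

6.0671 km/s


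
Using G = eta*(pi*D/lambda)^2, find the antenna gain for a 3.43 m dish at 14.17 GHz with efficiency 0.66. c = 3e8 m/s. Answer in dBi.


lambda = c/f = 3e8 / 1.417e+10 = 0.02117149 m
G = eta*(pi*D/lambda)^2 = 0.66*(pi*3.43/0.02117149)^2
G = 170973.6220 (linear)
G = 10*log10(170973.6220) = 52.3293 dBi

52.3293 dBi


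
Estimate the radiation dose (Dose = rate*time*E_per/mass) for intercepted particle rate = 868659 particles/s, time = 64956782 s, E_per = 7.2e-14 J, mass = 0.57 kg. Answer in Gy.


Total energy deposited = rate * time * E_per
  = 868659 * 64956782 * 7.2e-14 = 4.0626 J
Dose = E_total / mass = 4.0626 / 0.57
Dose = 7.1274 Gy

7.1274 Gy


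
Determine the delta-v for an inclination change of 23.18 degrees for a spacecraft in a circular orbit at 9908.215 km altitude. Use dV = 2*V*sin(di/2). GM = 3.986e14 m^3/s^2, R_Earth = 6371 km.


r = 16279.2150 km = 1.6279215e+07 m
V = sqrt(mu/r) = 4948.2532 m/s
di = 23.18 deg = 0.4045673 rad
dV = 2*V*sin(di/2) = 2*4948.2532*sin(0.2022837)
dV = 1988.2769 m/s = 1.9883 km/s

1.9883 km/s


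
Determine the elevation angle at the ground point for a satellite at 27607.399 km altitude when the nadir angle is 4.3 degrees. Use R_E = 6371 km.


r = R_E + alt = 33978.3990 km
Law of sines in the satellite / Earth-center / ground-point triangle:
  sin(nadir)/R_E = sin(90 + el)/r  =>  cos(el) = (r/R_E)*sin(nadir)
cos(el) = (33978.3990 / 6371.0000) * sin(4.3 deg) = 0.3998834
el = arccos(0.3998834) = 66.4291 deg
(Earth-central angle = 90 - nadir - el = 19.2709 deg)

66.4291 degrees


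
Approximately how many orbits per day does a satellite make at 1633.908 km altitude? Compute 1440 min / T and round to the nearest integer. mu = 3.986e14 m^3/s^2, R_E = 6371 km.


r = 8.004908e+06 m
T = 2*pi*sqrt(r^3/mu) = 7127.6397 s = 118.7940 min
revs/day = 1440 / 118.7940 = 12.1218
Rounded: 12 revolutions per day

12 revolutions per day


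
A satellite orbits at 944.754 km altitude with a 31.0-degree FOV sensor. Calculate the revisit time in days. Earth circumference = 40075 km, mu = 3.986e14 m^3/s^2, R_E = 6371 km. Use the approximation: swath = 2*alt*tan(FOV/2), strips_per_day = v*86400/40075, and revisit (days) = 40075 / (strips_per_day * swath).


swath = 2*944.754*tan(0.270526) = 524.0069 km
v = sqrt(mu/r) = 7381.4061 m/s = 7.3814 km/s
strips/day = v*86400/40075 = 7.3814*86400/40075 = 15.9140
coverage/day = strips * swath = 15.9140 * 524.0069 = 8339.0457 km
revisit = 40075 / 8339.0457 = 4.8057 days

4.8057 days


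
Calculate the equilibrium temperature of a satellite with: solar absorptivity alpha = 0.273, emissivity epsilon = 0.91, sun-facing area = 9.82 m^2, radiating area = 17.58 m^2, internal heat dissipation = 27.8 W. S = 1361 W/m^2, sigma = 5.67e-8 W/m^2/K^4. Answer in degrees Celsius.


Numerator = alpha*S*A_sun + Q_int = 0.273*1361*9.82 + 27.8 = 3676.4505 W
Denominator = eps*sigma*A_rad = 0.91*5.67e-8*17.58 = 9.0707526e-07 W/K^4
T^4 = 4.0530821e+09 K^4
T = 252.3169 K = -20.8331 C

-20.8331 degrees Celsius


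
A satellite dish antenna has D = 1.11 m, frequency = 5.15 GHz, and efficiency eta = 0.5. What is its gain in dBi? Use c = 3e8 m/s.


lambda = c/f = 3e8 / 5.15e+09 = 0.05825243 m
G = eta*(pi*D/lambda)^2 = 0.5*(pi*1.11/0.05825243)^2
G = 1791.7923 (linear)
G = 10*log10(1791.7923) = 32.5329 dBi

32.5329 dBi


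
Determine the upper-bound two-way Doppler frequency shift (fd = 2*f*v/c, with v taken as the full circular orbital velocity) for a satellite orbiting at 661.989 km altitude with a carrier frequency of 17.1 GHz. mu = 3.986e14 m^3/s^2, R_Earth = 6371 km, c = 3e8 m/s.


r = 7.032989e+06 m
v = sqrt(mu/r) = 7528.3305 m/s (worst-case radial velocity)
f = 17.1 GHz = 1.71e+10 Hz
fd = 2*f*v/c = 2*1.71e+10*7528.3305/3.0e+08
fd = 858229.6797 Hz

858229.6797 Hz


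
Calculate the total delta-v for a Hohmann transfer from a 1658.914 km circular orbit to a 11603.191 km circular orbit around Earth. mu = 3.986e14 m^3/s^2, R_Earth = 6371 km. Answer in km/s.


r1 = 8029.9140 km = 8.029914e+06 m
r2 = 17974.1910 km = 1.7974191e+07 m
dv1 = sqrt(mu/r1)*(sqrt(2*r2/(r1+r2)) - 1) = 1238.3217 m/s
dv2 = sqrt(mu/r2)*(1 - sqrt(2*r1/(r1+r2))) = 1008.3841 m/s
total dv = |dv1| + |dv2| = 1238.3217 + 1008.3841 = 2246.7058 m/s = 2.2467 km/s

2.2467 km/s


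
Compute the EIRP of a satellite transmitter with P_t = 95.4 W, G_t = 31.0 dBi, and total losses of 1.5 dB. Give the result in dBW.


Pt = 95.4 W = 19.7955 dBW
EIRP = Pt_dBW + Gt - losses = 19.7955 + 31.0 - 1.5 = 49.2955 dBW

49.2955 dBW


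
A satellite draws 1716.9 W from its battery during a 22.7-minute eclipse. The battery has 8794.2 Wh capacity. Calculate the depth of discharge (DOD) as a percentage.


E_used = P * t / 60 = 1716.9 * 22.7 / 60 = 649.5605 Wh
DOD = E_used / E_total * 100 = 649.5605 / 8794.2 * 100
DOD = 7.3862 %

7.3862 %


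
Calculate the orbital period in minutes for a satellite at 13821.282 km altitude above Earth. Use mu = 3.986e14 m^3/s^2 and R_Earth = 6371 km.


r = 20192.2820 km = 2.0192282e+07 m
T = 2*pi*sqrt(r^3/mu) = 2*pi*sqrt(8.2329639e+21 / 3.986e14)
T = 28555.4708 s = 475.9245 min

475.9245 minutes


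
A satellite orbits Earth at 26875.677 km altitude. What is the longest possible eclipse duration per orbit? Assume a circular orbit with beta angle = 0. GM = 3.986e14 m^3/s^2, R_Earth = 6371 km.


r = 33246.6770 km
T = 1005.5006 min
Eclipse fraction = arcsin(R_E/r)/pi = arcsin(6371.0000/33246.6770)/pi
= arcsin(0.1916282)/pi = 0.06137677
Eclipse duration = 0.06137677 * 1005.5006 = 61.7144 min

61.7144 minutes


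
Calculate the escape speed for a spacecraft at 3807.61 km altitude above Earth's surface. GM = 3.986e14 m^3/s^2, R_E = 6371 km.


r = 6371.0 + 3807.61 = 10178.6100 km = 1.017861e+07 m
v_esc = sqrt(2*mu/r) = sqrt(2*3.986e14 / 1.017861e+07)
v_esc = 8849.9213 m/s = 8.8499 km/s

8.8499 km/s


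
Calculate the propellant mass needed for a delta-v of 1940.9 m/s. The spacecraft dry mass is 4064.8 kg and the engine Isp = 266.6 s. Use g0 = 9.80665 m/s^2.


ve = Isp * g0 = 266.6 * 9.80665 = 2614.452890 m/s
mass ratio = exp(dv/ve) = exp(1940.9/2614.452890) = 2.10091569
m_prop = m_dry * (mr - 1) = 4064.8 * (2.10091569 - 1)
m_prop = 4475.0021 kg

4475.0021 kg


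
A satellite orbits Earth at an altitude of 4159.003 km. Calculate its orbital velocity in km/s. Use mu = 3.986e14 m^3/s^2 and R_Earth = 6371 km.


r = R_E + alt = 6371.0 + 4159.003 = 10530.0030 km = 1.0530003e+07 m
v = sqrt(mu/r) = sqrt(3.986e14 / 1.0530003e+07) = 6152.5393 m/s = 6.1525 km/s

6.1525 km/s


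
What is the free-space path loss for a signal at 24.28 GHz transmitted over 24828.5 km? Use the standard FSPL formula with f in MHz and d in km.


f = 24.28 GHz = 24280.0000 MHz
d = 24828.5 km
FSPL = 32.44 + 20*log10(24280.0000) + 20*log10(24828.5)
FSPL = 32.44 + 87.7050 + 87.8990
FSPL = 208.0440 dB

208.0440 dB


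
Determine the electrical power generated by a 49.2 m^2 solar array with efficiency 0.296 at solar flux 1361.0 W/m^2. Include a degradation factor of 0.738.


P = area * eta * S * degradation
P = 49.2 * 0.296 * 1361.0 * 0.738
P = 14627.5402 W

14627.5402 W


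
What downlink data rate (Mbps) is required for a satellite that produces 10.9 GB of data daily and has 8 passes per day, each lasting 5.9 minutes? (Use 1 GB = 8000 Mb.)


total contact time = 8 * 5.9 * 60 = 2832.0000 s
data = 10.9 GB = 87200.0000 Mb
rate = 87200.0000 / 2832.0000 = 30.7910 Mbps

30.7910 Mbps


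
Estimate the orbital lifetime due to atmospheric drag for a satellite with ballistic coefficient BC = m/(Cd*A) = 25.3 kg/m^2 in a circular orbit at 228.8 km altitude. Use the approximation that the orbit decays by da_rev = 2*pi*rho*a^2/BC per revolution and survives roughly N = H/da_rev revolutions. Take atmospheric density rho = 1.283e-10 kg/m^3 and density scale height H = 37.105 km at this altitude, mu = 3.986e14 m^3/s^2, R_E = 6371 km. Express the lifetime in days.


a = R_E + alt = 6599.8000 km = 6.5998e+06 m
da_rev = 2*pi*rho*a^2/BC = 2*pi*1.283e-10*(6.5998e+06)^2/25.3 = 1387.866054 m per revolution
N = H/da_rev = 37105.0000 m / 1387.866054 m = 26.7353 revolutions
P = 2*pi*sqrt(a^3/mu) = 5335.8963 s
lifetime = N*P = 26.7353 * 5335.8963 = 142656.7304 s = 1.6511 days

1.6511 days


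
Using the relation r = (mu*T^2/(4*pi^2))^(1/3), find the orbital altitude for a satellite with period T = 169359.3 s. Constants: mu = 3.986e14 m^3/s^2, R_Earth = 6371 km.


T = 169359.3 s
r = (mu*T^2/(4*pi^2))^(1/3) = (3.986e14 * 169359.3^2 / (4*pi^2))^(1/3)
r = 6.6160466e+07 m = 66160.4655 km
alt = r - R_E = 66160.4655 - 6371 = 59789.4655 km

59789.4655 km


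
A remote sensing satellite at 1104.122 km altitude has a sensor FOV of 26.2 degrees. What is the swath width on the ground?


FOV = 26.2 deg = 0.4572763 rad
swath = 2 * alt * tan(FOV/2) = 2 * 1104.122 * tan(0.2286381)
swath = 2 * 1104.122 * 0.2327073
swath = 513.8745 km

513.8745 km


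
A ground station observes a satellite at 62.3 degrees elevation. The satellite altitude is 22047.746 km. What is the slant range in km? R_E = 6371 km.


h = 22047.746 km, el = 62.3 deg
d = -R_E*sin(el) + sqrt((R_E*sin(el))^2 + 2*R_E*h + h^2)
d = -6371.0000*sin(1.0873) + sqrt((6371.0000*0.8853936)^2 + 2*6371.0000*22047.746 + 22047.746^2)
d = 22623.1730 km

22623.1730 km


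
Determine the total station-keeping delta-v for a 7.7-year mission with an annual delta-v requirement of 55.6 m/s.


dV = rate * years = 55.6 * 7.7
dV = 428.1200 m/s

428.1200 m/s


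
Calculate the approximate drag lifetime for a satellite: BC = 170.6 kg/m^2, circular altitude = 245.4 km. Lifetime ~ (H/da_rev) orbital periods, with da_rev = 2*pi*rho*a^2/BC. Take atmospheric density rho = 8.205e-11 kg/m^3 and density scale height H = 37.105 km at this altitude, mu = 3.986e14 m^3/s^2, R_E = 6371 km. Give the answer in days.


a = R_E + alt = 6616.4000 km = 6.6164e+06 m
da_rev = 2*pi*rho*a^2/BC = 2*pi*8.205e-11*(6.6164e+06)^2/170.6 = 132.288756 m per revolution
N = H/da_rev = 37105.0000 m / 132.288756 m = 280.4849 revolutions
P = 2*pi*sqrt(a^3/mu) = 5356.0405 s
lifetime = N*P = 280.4849 * 5356.0405 = 1.5022885e+06 s = 17.3876 days

17.3876 days


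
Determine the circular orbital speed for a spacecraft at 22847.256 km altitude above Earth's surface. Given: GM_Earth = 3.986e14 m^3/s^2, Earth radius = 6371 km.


r = R_E + alt = 6371.0 + 22847.256 = 29218.2560 km = 2.9218256e+07 m
v = sqrt(mu/r) = sqrt(3.986e14 / 2.9218256e+07) = 3693.5289 m/s = 3.6935 km/s

3.6935 km/s


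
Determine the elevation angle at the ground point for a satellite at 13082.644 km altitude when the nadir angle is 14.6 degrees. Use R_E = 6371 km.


r = R_E + alt = 19453.6440 km
Law of sines in the satellite / Earth-center / ground-point triangle:
  sin(nadir)/R_E = sin(90 + el)/r  =>  cos(el) = (r/R_E)*sin(nadir)
cos(el) = (19453.6440 / 6371.0000) * sin(14.6 deg) = 0.7696857
el = arccos(0.7696857) = 39.6743 deg
(Earth-central angle = 90 - nadir - el = 35.7257 deg)

39.6743 degrees


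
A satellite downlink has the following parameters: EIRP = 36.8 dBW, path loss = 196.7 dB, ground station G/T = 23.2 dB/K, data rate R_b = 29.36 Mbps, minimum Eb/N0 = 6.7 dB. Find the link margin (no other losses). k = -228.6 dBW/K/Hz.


C/N0 = EIRP - FSPL + G/T - k = 36.8 - 196.7 + 23.2 - (-228.6)
C/N0 = 91.9000 dB-Hz
R_b = 29.36 Mbps = 2.936e+07 bps -> 10*log10(R_b) = 74.6776 dB-Hz
Eb/N0 = C/N0 - 10*log10(R_b) = 91.9000 - 74.6776 = 17.2224 dB
Margin = Eb/N0 - Eb/N0_req = 17.2224 - 6.7 = 10.5224 dB (link closes)

10.5224 dB


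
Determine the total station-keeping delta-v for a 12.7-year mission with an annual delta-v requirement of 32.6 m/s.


dV = rate * years = 32.6 * 12.7
dV = 414.0200 m/s

414.0200 m/s


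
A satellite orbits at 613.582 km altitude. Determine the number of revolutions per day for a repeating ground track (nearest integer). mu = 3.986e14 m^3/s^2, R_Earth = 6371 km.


r = 6.984582e+06 m
T = 2*pi*sqrt(r^3/mu) = 5809.2739 s = 96.8212 min
revs/day = 1440 / 96.8212 = 14.8728
Rounded: 15 revolutions per day

15 revolutions per day


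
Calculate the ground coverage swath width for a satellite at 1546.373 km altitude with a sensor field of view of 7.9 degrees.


FOV = 7.9 deg = 0.137881 rad
swath = 2 * alt * tan(FOV/2) = 2 * 1546.373 * tan(0.06894051)
swath = 2 * 1546.373 * 0.06904993
swath = 213.5539 km

213.5539 km


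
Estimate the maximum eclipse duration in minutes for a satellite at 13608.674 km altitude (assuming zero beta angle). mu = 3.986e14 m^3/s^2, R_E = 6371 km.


r = 19979.6740 km
T = 468.4277 min
Eclipse fraction = arcsin(R_E/r)/pi = arcsin(6371.0000/19979.6740)/pi
= arcsin(0.3188741)/pi = 0.1033047
Eclipse duration = 0.1033047 * 468.4277 = 48.3908 min

48.3908 minutes


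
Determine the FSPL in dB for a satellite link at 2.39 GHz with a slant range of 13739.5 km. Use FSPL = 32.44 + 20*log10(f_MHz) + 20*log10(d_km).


f = 2.39 GHz = 2390.0000 MHz
d = 13739.5 km
FSPL = 32.44 + 20*log10(2390.0000) + 20*log10(13739.5)
FSPL = 32.44 + 67.5680 + 82.7594
FSPL = 182.7674 dB

182.7674 dB


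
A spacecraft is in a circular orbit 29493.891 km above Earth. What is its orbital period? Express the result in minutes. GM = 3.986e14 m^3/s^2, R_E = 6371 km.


r = 35864.8910 km = 3.5864891e+07 m
T = 2*pi*sqrt(r^3/mu) = 2*pi*sqrt(4.6132665e+22 / 3.986e14)
T = 67595.1435 s = 1126.5857 min

1126.5857 minutes


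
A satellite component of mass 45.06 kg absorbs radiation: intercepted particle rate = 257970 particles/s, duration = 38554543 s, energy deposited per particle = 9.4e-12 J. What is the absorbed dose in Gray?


Total energy deposited = rate * time * E_per
  = 257970 * 38554543 * 9.4e-12 = 93.4916 J
Dose = E_total / mass = 93.4916 / 45.06
Dose = 2.0748 Gy

2.0748 Gy


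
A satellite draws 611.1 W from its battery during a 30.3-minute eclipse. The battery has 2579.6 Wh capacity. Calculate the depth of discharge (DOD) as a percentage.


E_used = P * t / 60 = 611.1 * 30.3 / 60 = 308.6055 Wh
DOD = E_used / E_total * 100 = 308.6055 / 2579.6 * 100
DOD = 11.9633 %

11.9633 %


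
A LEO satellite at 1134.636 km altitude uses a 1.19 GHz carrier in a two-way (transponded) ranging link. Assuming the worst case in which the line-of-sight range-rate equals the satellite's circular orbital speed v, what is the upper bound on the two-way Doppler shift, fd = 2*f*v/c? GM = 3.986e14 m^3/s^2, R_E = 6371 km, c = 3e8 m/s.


r = 7.505636e+06 m
v = sqrt(mu/r) = 7287.4384 m/s (worst-case radial velocity)
f = 1.19 GHz = 1.19e+09 Hz
fd = 2*f*v/c = 2*1.19e+09*7287.4384/3.0e+08
fd = 57813.6781 Hz

57813.6781 Hz


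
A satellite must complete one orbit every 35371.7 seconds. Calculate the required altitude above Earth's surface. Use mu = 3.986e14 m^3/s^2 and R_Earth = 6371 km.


T = 35371.7 s
r = (mu*T^2/(4*pi^2))^(1/3) = (3.986e14 * 35371.7^2 / (4*pi^2))^(1/3)
r = 2.328966e+07 m = 23289.6596 km
alt = r - R_E = 23289.6596 - 6371 = 16918.6596 km

16918.6596 km


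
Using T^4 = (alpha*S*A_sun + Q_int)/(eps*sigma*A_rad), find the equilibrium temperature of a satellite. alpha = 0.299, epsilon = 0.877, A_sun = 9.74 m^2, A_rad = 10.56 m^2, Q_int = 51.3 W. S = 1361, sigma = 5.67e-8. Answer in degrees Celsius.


Numerator = alpha*S*A_sun + Q_int = 0.299*1361*9.74 + 51.3 = 4014.8859 W
Denominator = eps*sigma*A_rad = 0.877*5.67e-8*10.56 = 5.251055e-07 W/K^4
T^4 = 7.6458651e+09 K^4
T = 295.7036 K = 22.5536 C

22.5536 degrees Celsius


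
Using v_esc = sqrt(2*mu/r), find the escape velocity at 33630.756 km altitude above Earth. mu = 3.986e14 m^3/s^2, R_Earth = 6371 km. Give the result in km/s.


r = 6371.0 + 33630.756 = 40001.7560 km = 4.0001756e+07 m
v_esc = sqrt(2*mu/r) = sqrt(2*3.986e14 / 4.0001756e+07)
v_esc = 4464.2049 m/s = 4.4642 km/s

4.4642 km/s


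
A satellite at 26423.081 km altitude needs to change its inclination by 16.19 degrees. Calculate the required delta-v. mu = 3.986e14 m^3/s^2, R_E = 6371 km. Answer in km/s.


r = 32794.0810 km = 3.2794081e+07 m
V = sqrt(mu/r) = 3486.3494 m/s
di = 16.19 deg = 0.2825688 rad
dV = 2*V*sin(di/2) = 2*3486.3494*sin(0.1412844)
dV = 981.8594 m/s = 0.9818594 km/s

0.9819 km/s


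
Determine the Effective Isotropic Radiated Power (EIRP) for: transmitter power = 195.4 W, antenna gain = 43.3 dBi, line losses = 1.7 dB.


Pt = 195.4 W = 22.9092 dBW
EIRP = Pt_dBW + Gt - losses = 22.9092 + 43.3 - 1.7 = 64.5092 dBW

64.5092 dBW


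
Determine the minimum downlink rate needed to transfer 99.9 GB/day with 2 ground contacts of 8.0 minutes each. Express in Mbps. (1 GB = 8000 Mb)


total contact time = 2 * 8.0 * 60 = 960.0000 s
data = 99.9 GB = 799200.0000 Mb
rate = 799200.0000 / 960.0000 = 832.5000 Mbps

832.5000 Mbps


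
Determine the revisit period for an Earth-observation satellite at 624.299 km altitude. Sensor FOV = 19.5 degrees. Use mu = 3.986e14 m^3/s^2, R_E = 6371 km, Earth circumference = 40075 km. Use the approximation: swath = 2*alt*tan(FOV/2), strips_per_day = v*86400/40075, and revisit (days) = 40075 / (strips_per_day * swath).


swath = 2*624.299*tan(0.1701696) = 214.5484 km
v = sqrt(mu/r) = 7548.5842 m/s = 7.5486 km/s
strips/day = v*86400/40075 = 7.5486*86400/40075 = 16.2744
coverage/day = strips * swath = 16.2744 * 214.5484 = 3491.6520 km
revisit = 40075 / 3491.6520 = 11.4774 days

11.4774 days


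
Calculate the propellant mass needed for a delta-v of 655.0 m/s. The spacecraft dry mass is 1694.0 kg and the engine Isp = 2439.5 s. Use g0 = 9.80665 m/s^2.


ve = Isp * g0 = 2439.5 * 9.80665 = 23923.322675 m/s
mass ratio = exp(dv/ve) = exp(655.0/23923.322675) = 1.02775739
m_prop = m_dry * (mr - 1) = 1694.0 * (1.02775739 - 1)
m_prop = 47.0210 kg

47.0210 kg


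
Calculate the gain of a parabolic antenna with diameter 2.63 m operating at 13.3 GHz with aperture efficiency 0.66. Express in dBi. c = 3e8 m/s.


lambda = c/f = 3e8 / 1.33e+10 = 0.02255639 m
G = eta*(pi*D/lambda)^2 = 0.66*(pi*2.63/0.02255639)^2
G = 88555.5838 (linear)
G = 10*log10(88555.5838) = 49.4722 dBi

49.4722 dBi


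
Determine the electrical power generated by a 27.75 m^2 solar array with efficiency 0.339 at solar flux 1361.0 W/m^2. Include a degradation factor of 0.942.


P = area * eta * S * degradation
P = 27.75 * 0.339 * 1361.0 * 0.942
P = 12060.6777 W

12060.6777 W


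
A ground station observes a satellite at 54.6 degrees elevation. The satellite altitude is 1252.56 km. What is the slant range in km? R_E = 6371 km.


h = 1252.56 km, el = 54.6 deg
d = -R_E*sin(el) + sqrt((R_E*sin(el))^2 + 2*R_E*h + h^2)
d = -6371.0000*sin(0.9529498) + sqrt((6371.0000*0.8151278)^2 + 2*6371.0000*1252.56 + 1252.56^2)
d = 1477.5131 km

1477.5131 km


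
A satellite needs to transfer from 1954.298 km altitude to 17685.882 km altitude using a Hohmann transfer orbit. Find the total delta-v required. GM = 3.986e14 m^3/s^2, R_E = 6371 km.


r1 = 8325.2980 km = 8.325298e+06 m
r2 = 24056.8820 km = 2.4056882e+07 m
dv1 = sqrt(mu/r1)*(sqrt(2*r2/(r1+r2)) - 1) = 1514.9209 m/s
dv2 = sqrt(mu/r2)*(1 - sqrt(2*r1/(r1+r2))) = 1151.6678 m/s
total dv = |dv1| + |dv2| = 1514.9209 + 1151.6678 = 2666.5887 m/s = 2.6666 km/s

2.6666 km/s


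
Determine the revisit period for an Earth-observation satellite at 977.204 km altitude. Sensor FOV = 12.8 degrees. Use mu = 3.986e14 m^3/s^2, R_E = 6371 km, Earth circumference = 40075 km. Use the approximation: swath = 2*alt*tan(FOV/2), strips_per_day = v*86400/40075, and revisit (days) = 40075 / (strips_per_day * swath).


swath = 2*977.204*tan(0.1117011) = 219.2220 km
v = sqrt(mu/r) = 7365.0898 m/s = 7.3651 km/s
strips/day = v*86400/40075 = 7.3651*86400/40075 = 15.8788
coverage/day = strips * swath = 15.8788 * 219.2220 = 3480.9866 km
revisit = 40075 / 3480.9866 = 11.5125 days

11.5125 days


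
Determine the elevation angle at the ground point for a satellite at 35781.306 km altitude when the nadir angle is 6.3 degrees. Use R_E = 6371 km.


r = R_E + alt = 42152.3060 km
Law of sines in the satellite / Earth-center / ground-point triangle:
  sin(nadir)/R_E = sin(90 + el)/r  =>  cos(el) = (r/R_E)*sin(nadir)
cos(el) = (42152.3060 / 6371.0000) * sin(6.3 deg) = 0.7260327
el = arccos(0.7260327) = 43.4452 deg
(Earth-central angle = 90 - nadir - el = 40.2548 deg)

43.4452 degrees


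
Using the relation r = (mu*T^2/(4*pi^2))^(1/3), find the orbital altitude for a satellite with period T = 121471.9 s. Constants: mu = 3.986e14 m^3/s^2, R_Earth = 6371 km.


T = 121471.9 s
r = (mu*T^2/(4*pi^2))^(1/3) = (3.986e14 * 121471.9^2 / (4*pi^2))^(1/3)
r = 5.301227e+07 m = 53012.2701 km
alt = r - R_E = 53012.2701 - 6371 = 46641.2701 km

46641.2701 km


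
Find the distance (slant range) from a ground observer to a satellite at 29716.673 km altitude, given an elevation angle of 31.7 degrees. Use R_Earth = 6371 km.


h = 29716.673 km, el = 31.7 deg
d = -R_E*sin(el) + sqrt((R_E*sin(el))^2 + 2*R_E*h + h^2)
d = -6371.0000*sin(0.5532694) + sqrt((6371.0000*0.5254717)^2 + 2*6371.0000*29716.673 + 29716.673^2)
d = 32330.4786 km

32330.4786 km


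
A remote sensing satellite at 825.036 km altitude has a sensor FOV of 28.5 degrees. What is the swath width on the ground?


FOV = 28.5 deg = 0.4974188 rad
swath = 2 * alt * tan(FOV/2) = 2 * 825.036 * tan(0.2487094)
swath = 2 * 825.036 * 0.2539676
swath = 419.0649 km

419.0649 km


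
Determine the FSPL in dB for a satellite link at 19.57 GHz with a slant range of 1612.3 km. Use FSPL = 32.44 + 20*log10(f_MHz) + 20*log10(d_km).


f = 19.57 GHz = 19570.0000 MHz
d = 1612.3 km
FSPL = 32.44 + 20*log10(19570.0000) + 20*log10(1612.3)
FSPL = 32.44 + 85.8318 + 64.1489
FSPL = 182.4207 dB

182.4207 dB


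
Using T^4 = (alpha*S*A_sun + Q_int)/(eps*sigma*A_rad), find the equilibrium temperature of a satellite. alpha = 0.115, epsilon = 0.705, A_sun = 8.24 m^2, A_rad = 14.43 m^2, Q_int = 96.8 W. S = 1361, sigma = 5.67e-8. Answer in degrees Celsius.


Numerator = alpha*S*A_sun + Q_int = 0.115*1361*8.24 + 96.8 = 1386.4836 W
Denominator = eps*sigma*A_rad = 0.705*5.67e-8*14.43 = 5.768176e-07 W/K^4
T^4 = 2.4036777e+09 K^4
T = 221.4211 K = -51.7289 C

-51.7289 degrees Celsius


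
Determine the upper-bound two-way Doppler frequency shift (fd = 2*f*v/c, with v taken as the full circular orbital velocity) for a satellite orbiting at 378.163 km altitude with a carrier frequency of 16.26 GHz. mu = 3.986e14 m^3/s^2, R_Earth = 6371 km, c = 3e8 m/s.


r = 6.749163e+06 m
v = sqrt(mu/r) = 7684.9968 m/s (worst-case radial velocity)
f = 16.26 GHz = 1.626e+10 Hz
fd = 2*f*v/c = 2*1.626e+10*7684.9968/3.0e+08
fd = 833053.6487 Hz

833053.6487 Hz


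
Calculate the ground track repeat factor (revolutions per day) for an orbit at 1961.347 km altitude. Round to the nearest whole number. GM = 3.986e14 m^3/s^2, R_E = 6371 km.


r = 8.332347e+06 m
T = 2*pi*sqrt(r^3/mu) = 7569.4137 s = 126.1569 min
revs/day = 1440 / 126.1569 = 11.4144
Rounded: 11 revolutions per day

11 revolutions per day


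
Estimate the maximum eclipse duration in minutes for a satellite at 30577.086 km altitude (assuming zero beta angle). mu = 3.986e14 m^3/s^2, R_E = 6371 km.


r = 36948.0860 km
T = 1178.0070 min
Eclipse fraction = arcsin(R_E/r)/pi = arcsin(6371.0000/36948.0860)/pi
= arcsin(0.1724311)/pi = 0.05516222
Eclipse duration = 0.05516222 * 1178.0070 = 64.9815 min

64.9815 minutes


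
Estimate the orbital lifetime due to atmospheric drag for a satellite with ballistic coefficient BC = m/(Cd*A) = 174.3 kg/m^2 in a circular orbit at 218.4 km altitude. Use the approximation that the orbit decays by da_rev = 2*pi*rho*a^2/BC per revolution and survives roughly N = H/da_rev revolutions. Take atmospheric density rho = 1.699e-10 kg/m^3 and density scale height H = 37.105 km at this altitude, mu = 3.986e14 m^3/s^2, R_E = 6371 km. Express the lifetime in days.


a = R_E + alt = 6589.4000 km = 6.5894e+06 m
da_rev = 2*pi*rho*a^2/BC = 2*pi*1.699e-10*(6.5894e+06)^2/174.3 = 265.930165 m per revolution
N = H/da_rev = 37105.0000 m / 265.930165 m = 139.5291 revolutions
P = 2*pi*sqrt(a^3/mu) = 5323.2888 s
lifetime = N*P = 139.5291 * 5323.2888 = 742753.7638 s = 8.5967 days

8.5967 days


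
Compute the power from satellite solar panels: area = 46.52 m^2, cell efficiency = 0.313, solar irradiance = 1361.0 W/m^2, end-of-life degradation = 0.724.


P = area * eta * S * degradation
P = 46.52 * 0.313 * 1361.0 * 0.724
P = 14347.6487 W

14347.6487 W


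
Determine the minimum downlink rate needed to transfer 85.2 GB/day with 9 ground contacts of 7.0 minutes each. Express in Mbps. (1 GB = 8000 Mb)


total contact time = 9 * 7.0 * 60 = 3780.0000 s
data = 85.2 GB = 681600.0000 Mb
rate = 681600.0000 / 3780.0000 = 180.3175 Mbps

180.3175 Mbps


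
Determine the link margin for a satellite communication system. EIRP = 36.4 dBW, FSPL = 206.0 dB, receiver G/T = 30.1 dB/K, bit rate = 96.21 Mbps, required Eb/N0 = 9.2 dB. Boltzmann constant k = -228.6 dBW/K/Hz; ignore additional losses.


C/N0 = EIRP - FSPL + G/T - k = 36.4 - 206.0 + 30.1 - (-228.6)
C/N0 = 89.1000 dB-Hz
R_b = 96.21 Mbps = 9.621e+07 bps -> 10*log10(R_b) = 79.8322 dB-Hz
Eb/N0 = C/N0 - 10*log10(R_b) = 89.1000 - 79.8322 = 9.2678 dB
Margin = Eb/N0 - Eb/N0_req = 9.2678 - 9.2 = 0.06779785 dB (link closes)

0.0678 dB


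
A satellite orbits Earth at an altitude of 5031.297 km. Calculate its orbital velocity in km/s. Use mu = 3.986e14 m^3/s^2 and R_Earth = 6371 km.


r = R_E + alt = 6371.0 + 5031.297 = 11402.2970 km = 1.1402297e+07 m
v = sqrt(mu/r) = sqrt(3.986e14 / 1.1402297e+07) = 5912.5180 m/s = 5.9125 km/s

5.9125 km/s


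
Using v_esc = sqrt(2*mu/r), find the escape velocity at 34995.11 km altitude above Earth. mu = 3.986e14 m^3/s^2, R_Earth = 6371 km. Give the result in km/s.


r = 6371.0 + 34995.11 = 41366.1100 km = 4.136611e+07 m
v_esc = sqrt(2*mu/r) = sqrt(2*3.986e14 / 4.136611e+07)
v_esc = 4389.9675 m/s = 4.3900 km/s

4.3900 km/s


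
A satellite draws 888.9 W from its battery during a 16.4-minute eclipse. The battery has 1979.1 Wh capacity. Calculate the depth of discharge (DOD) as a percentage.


E_used = P * t / 60 = 888.9 * 16.4 / 60 = 242.9660 Wh
DOD = E_used / E_total * 100 = 242.9660 / 1979.1 * 100
DOD = 12.2766 %

12.2766 %


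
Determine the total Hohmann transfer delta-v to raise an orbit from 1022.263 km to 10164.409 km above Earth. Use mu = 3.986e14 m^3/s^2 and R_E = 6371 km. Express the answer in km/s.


r1 = 7393.2630 km = 7.393263e+06 m
r2 = 16535.4090 km = 1.6535409e+07 m
dv1 = sqrt(mu/r1)*(sqrt(2*r2/(r1+r2)) - 1) = 1289.4340 m/s
dv2 = sqrt(mu/r2)*(1 - sqrt(2*r1/(r1+r2))) = 1050.2356 m/s
total dv = |dv1| + |dv2| = 1289.4340 + 1050.2356 = 2339.6696 m/s = 2.3397 km/s

2.3397 km/s


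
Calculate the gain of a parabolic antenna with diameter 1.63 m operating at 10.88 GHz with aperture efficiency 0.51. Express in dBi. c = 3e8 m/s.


lambda = c/f = 3e8 / 1.088e+10 = 0.02757353 m
G = eta*(pi*D/lambda)^2 = 0.51*(pi*1.63/0.02757353)^2
G = 17589.7802 (linear)
G = 10*log10(17589.7802) = 42.4526 dBi

42.4526 dBi


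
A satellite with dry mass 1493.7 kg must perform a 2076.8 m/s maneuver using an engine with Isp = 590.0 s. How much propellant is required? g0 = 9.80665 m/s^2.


ve = Isp * g0 = 590.0 * 9.80665 = 5785.923500 m/s
mass ratio = exp(dv/ve) = exp(2076.8/5785.923500) = 1.43181104
m_prop = m_dry * (mr - 1) = 1493.7 * (1.43181104 - 1)
m_prop = 644.9962 kg

644.9962 kg


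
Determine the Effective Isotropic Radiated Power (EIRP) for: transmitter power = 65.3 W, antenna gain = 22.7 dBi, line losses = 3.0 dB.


Pt = 65.3 W = 18.1491 dBW
EIRP = Pt_dBW + Gt - losses = 18.1491 + 22.7 - 3.0 = 37.8491 dBW

37.8491 dBW


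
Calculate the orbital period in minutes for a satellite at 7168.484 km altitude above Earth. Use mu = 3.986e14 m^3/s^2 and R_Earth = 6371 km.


r = 13539.4840 km = 1.3539484e+07 m
T = 2*pi*sqrt(r^3/mu) = 2*pi*sqrt(2.4820261e+21 / 3.986e14)
T = 15678.8567 s = 261.3143 min

261.3143 minutes


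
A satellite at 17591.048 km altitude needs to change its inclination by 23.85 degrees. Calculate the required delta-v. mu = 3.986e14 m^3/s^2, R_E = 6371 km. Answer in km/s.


r = 23962.0480 km = 2.3962048e+07 m
V = sqrt(mu/r) = 4078.5584 m/s
di = 23.85 deg = 0.416261 rad
dV = 2*V*sin(di/2) = 2*4078.5584*sin(0.2081305)
dV = 1685.5142 m/s = 1.6855 km/s

1.6855 km/s


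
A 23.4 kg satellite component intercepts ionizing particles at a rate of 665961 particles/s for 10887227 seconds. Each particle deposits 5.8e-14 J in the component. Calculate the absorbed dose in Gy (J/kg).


Total energy deposited = rate * time * E_per
  = 665961 * 10887227 * 5.8e-14 = 0.4205272 J
Dose = E_total / mass = 0.4205272 / 23.4
Dose = 0.01797125 Gy

0.0180 Gy


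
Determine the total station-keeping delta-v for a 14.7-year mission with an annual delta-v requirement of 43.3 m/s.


dV = rate * years = 43.3 * 14.7
dV = 636.5100 m/s

636.5100 m/s


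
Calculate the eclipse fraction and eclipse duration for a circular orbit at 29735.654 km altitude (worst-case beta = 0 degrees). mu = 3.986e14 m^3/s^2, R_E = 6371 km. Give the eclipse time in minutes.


r = 36106.6540 km
T = 1137.9963 min
Eclipse fraction = arcsin(R_E/r)/pi = arcsin(6371.0000/36106.6540)/pi
= arcsin(0.1764495)/pi = 0.05646122
Eclipse duration = 0.05646122 * 1137.9963 = 64.2527 min

64.2527 minutes


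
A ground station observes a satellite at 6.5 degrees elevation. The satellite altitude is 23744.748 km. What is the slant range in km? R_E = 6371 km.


h = 23744.748 km, el = 6.5 deg
d = -R_E*sin(el) + sqrt((R_E*sin(el))^2 + 2*R_E*h + h^2)
d = -6371.0000*sin(0.1134464) + sqrt((6371.0000*0.1132032)^2 + 2*6371.0000*23744.748 + 23744.748^2)
d = 28721.7576 km

28721.7576 km


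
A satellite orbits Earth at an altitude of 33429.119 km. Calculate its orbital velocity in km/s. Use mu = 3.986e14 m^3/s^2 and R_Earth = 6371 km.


r = R_E + alt = 6371.0 + 33429.119 = 39800.1190 km = 3.9800119e+07 m
v = sqrt(mu/r) = sqrt(3.986e14 / 3.9800119e+07) = 3164.6557 m/s = 3.1647 km/s

3.1647 km/s


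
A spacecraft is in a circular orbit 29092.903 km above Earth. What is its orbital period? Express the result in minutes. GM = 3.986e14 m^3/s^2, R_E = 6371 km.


r = 35463.9030 km = 3.5463903e+07 m
T = 2*pi*sqrt(r^3/mu) = 2*pi*sqrt(4.460254e+22 / 3.986e14)
T = 66464.6951 s = 1107.7449 min

1107.7449 minutes


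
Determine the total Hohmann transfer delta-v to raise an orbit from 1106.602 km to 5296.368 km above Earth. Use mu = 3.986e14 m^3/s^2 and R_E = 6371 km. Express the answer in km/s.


r1 = 7477.6020 km = 7.477602e+06 m
r2 = 11667.3680 km = 1.1667368e+07 m
dv1 = sqrt(mu/r1)*(sqrt(2*r2/(r1+r2)) - 1) = 759.4063 m/s
dv2 = sqrt(mu/r2)*(1 - sqrt(2*r1/(r1+r2))) = 679.0090 m/s
total dv = |dv1| + |dv2| = 759.4063 + 679.0090 = 1438.4153 m/s = 1.4384 km/s

1.4384 km/s


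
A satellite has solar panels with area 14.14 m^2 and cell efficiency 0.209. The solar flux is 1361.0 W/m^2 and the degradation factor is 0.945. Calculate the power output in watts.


P = area * eta * S * degradation
P = 14.14 * 0.209 * 1361.0 * 0.945
P = 3800.8929 W

3800.8929 W


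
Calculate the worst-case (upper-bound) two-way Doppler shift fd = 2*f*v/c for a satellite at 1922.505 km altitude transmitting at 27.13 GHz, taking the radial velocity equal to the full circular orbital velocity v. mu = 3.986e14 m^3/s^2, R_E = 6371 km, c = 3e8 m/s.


r = 8.293505e+06 m
v = sqrt(mu/r) = 6932.6551 m/s (worst-case radial velocity)
f = 27.13 GHz = 2.713e+10 Hz
fd = 2*f*v/c = 2*2.713e+10*6932.6551/3.0e+08
fd = 1.2538862e+06 Hz

1.2539e+06 Hz


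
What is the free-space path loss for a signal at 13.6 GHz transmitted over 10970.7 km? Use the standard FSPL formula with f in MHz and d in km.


f = 13.6 GHz = 13600.0000 MHz
d = 10970.7 km
FSPL = 32.44 + 20*log10(13600.0000) + 20*log10(10970.7)
FSPL = 32.44 + 82.6708 + 80.8047
FSPL = 195.9155 dB

195.9155 dB


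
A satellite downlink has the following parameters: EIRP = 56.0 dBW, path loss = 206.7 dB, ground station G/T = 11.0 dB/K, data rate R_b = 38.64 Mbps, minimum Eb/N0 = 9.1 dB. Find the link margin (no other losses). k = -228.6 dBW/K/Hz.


C/N0 = EIRP - FSPL + G/T - k = 56.0 - 206.7 + 11.0 - (-228.6)
C/N0 = 88.9000 dB-Hz
R_b = 38.64 Mbps = 3.864e+07 bps -> 10*log10(R_b) = 75.8704 dB-Hz
Eb/N0 = C/N0 - 10*log10(R_b) = 88.9000 - 75.8704 = 13.0296 dB
Margin = Eb/N0 - Eb/N0_req = 13.0296 - 9.1 = 3.9296 dB (link closes)

3.9296 dB


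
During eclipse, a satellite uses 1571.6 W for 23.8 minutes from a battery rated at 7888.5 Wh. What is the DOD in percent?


E_used = P * t / 60 = 1571.6 * 23.8 / 60 = 623.4013 Wh
DOD = E_used / E_total * 100 = 623.4013 / 7888.5 * 100
DOD = 7.9027 %

7.9027 %


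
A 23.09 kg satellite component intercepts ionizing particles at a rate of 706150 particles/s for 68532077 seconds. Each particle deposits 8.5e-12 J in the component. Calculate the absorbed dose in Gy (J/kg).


Total energy deposited = rate * time * E_per
  = 706150 * 68532077 * 8.5e-12 = 411.3484 J
Dose = E_total / mass = 411.3484 / 23.09
Dose = 17.8150 Gy

17.8150 Gy


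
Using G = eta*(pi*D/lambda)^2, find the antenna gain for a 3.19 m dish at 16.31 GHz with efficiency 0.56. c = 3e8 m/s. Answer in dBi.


lambda = c/f = 3e8 / 1.631e+10 = 0.01839362 m
G = eta*(pi*D/lambda)^2 = 0.56*(pi*3.19/0.01839362)^2
G = 166239.6252 (linear)
G = 10*log10(166239.6252) = 52.2073 dBi

52.2073 dBi


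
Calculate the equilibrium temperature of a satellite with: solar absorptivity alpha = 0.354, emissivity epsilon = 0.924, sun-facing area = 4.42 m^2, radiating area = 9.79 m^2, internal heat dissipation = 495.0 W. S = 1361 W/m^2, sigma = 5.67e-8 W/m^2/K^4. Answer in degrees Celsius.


Numerator = alpha*S*A_sun + Q_int = 0.354*1361*4.42 + 495.0 = 2624.5295 W
Denominator = eps*sigma*A_rad = 0.924*5.67e-8*9.79 = 5.1290593e-07 W/K^4
T^4 = 5.1169802e+09 K^4
T = 267.4567 K = -5.6933 C

-5.6933 degrees Celsius


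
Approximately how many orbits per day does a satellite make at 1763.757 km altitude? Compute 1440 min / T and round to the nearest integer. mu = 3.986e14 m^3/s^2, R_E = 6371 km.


r = 8.134757e+06 m
T = 2*pi*sqrt(r^3/mu) = 7301.7691 s = 121.6962 min
revs/day = 1440 / 121.6962 = 11.8327
Rounded: 12 revolutions per day

12 revolutions per day


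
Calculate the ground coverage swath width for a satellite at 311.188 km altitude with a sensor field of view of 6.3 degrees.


FOV = 6.3 deg = 0.1099557 rad
swath = 2 * alt * tan(FOV/2) = 2 * 311.188 * tan(0.05497787)
swath = 2 * 311.188 * 0.05503333
swath = 34.2514 km

34.2514 km


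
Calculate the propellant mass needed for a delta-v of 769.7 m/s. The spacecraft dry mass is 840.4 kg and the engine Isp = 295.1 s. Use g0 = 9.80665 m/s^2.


ve = Isp * g0 = 295.1 * 9.80665 = 2893.942415 m/s
mass ratio = exp(dv/ve) = exp(769.7/2893.942415) = 1.30469508
m_prop = m_dry * (mr - 1) = 840.4 * (1.30469508 - 1)
m_prop = 256.0657 kg

256.0657 kg
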